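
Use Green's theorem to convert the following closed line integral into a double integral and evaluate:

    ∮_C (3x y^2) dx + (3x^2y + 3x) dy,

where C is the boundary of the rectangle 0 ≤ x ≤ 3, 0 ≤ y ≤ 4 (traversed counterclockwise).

Green's theorem converts the closed line integral into a double integral over the enclosed region D:

    ∮_C P dx + Q dy = ∬_D (∂Q/∂x - ∂P/∂y) dA.

Here P = 3x y^2, Q = 3x^2y + 3x, so

    ∂Q/∂x = 6x y + 3,    ∂P/∂y = 6x y,
    ∂Q/∂x - ∂P/∂y = 3.

D is the region 0 ≤ x ≤ 3, 0 ≤ y ≤ 4. Evaluating the double integral:

    ∬_D (3) dA = ∫_0^{3} ∫_0^{4} (3) dy dx.

Inner (y from 0 to 4): 12.
Outer (x from 0 to 3): 36.

Therefore ∮_C P dx + Q dy = 36.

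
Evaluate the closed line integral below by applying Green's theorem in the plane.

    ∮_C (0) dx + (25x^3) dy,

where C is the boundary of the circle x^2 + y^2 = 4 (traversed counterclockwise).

Green's theorem converts the closed line integral into a double integral over the enclosed region D:

    ∮_C P dx + Q dy = ∬_D (∂Q/∂x - ∂P/∂y) dA.

Here P = 0, Q = 25x^3, so

    ∂Q/∂x = 75x^2,    ∂P/∂y = 0,
    ∂Q/∂x - ∂P/∂y = 75x^2.

D is the region x^2 + y^2 ≤ 4. Evaluating the double integral:

In polar coordinates (x = r cos θ, y = r sin θ, dA = r dr dθ) the integrand becomes 75r^2cos(θ)^2, so

    ∬_D (75x^2) dA = ∫_0^{2π} ∫_0^{2} (75r^2cos(θ)^2) · r dr dθ.

Inner (r from 0 to 2): 300cos(θ)^2.
Outer (θ from 0 to 2π): 300π.

Therefore ∮_C P dx + Q dy = 300π.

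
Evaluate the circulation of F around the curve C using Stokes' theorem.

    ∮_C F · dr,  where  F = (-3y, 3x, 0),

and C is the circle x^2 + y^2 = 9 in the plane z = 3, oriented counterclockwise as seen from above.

Let S be the flat disk x^2 + y^2 ≤ 9 in the plane z = 3, with upward unit normal n̂ = ẑ. By Stokes' theorem,

    ∮_C F · dr = ∬_S (∇ × F) · n̂ dS = ∬_D (curl F)_z dA,

where D is the disk x^2 + y^2 ≤ 9.

Compute the curl of F = (-3y, 3x, 0):
    (∇ × F)_x = ∂F_z/∂y - ∂F_y/∂z = 0,
    (∇ × F)_y = ∂F_x/∂z - ∂F_z/∂x = 0,
    (∇ × F)_z = ∂F_y/∂x - ∂F_x/∂y = 6.

On z = 3, (curl F)_z = 6.

Convert to polar (x = r cos θ, y = r sin θ, dA = r dr dθ); the integrand becomes 6, so

    ∬_D (curl F)_z dA = ∫_0^{2π} ∫_0^{3} (6) · r dr dθ.

Inner (r from 0 to 3): 27.
Outer (θ from 0 to 2π): 54π.

Therefore ∮_C F · dr = 54π.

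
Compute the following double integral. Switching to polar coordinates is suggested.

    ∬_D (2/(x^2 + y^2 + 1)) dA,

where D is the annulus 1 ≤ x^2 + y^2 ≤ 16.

The region D is 1 ≤ r ≤ 4, 0 ≤ θ ≤ 2π in polar coordinates, where x = r cos(θ), y = r sin(θ), and dA = r dr dθ.

Under the substitution, the integrand becomes 2/(r^2 + 1), so

    ∬_D (2/(x^2 + y^2 + 1)) dA = ∫_{0}^{2π} ∫_{1}^{4} (2/(r^2 + 1)) · r dr dθ.

Inner integral (in r): ∫_{1}^{4} (2/(r^2 + 1)) · r dr = log(17/2).

Outer integral (in θ): ∫_{0}^{2π} (log(17/2)) dθ = log((17/2)^(2π)).

Therefore ∬_D (2/(x^2 + y^2 + 1)) dA = log((17/2)^(2π)).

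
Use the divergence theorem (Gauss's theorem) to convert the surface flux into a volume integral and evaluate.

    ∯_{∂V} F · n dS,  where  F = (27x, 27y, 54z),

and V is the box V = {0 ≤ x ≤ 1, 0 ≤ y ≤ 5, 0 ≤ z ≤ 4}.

By the divergence theorem,

    ∯_{∂V} F · n dS = ∭_V (∇ · F) dV.

Compute the divergence:
    ∇ · F = ∂F_x/∂x + ∂F_y/∂y + ∂F_z/∂z = 27 + 27 + 54 = 108.

V is a rectangular box, so dV = dx dy dz with 0 ≤ x ≤ 1, 0 ≤ y ≤ 5, 0 ≤ z ≤ 4.

Integrate (108) over V as an iterated integral:

    ∭_V (∇·F) dV = ∫_0^{1} ∫_0^{5} ∫_0^{4} (108) dz dy dx.

Inner (z from 0 to 4): 432.
Middle (y from 0 to 5): 2160.
Outer (x from 0 to 1): 2160.

Therefore ∯_{∂V} F · n dS = 2160.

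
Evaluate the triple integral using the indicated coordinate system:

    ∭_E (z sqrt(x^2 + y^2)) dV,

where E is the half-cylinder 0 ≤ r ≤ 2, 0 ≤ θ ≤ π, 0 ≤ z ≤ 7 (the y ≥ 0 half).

In cylindrical coordinates, x = r cos(θ), y = r sin(θ), z = z, and dV = r dr dθ dz.

The integrand becomes r z, so

    ∭_E (z sqrt(x^2 + y^2)) dV = ∫_{0}^{π} ∫_{0}^{2} ∫_{0}^{7} (r z) · r dz dr dθ.

Inner (z): 49r^2/2.
Middle (r from 0 to 2): 196/3.
Outer (θ): 196π/3.

Therefore the triple integral equals 196π/3.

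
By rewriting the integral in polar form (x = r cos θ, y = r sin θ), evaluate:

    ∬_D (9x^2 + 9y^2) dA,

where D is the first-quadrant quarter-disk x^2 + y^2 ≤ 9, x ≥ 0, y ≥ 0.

The region D is 0 ≤ r ≤ 3, 0 ≤ θ ≤ π/2 in polar coordinates, where x = r cos(θ), y = r sin(θ), and dA = r dr dθ.

Under the substitution, the integrand becomes 9r^2, so

    ∬_D (9x^2 + 9y^2) dA = ∫_{0}^{π/2} ∫_{0}^{3} (9r^2) · r dr dθ.

Inner integral (in r): ∫_{0}^{3} (9r^2) · r dr = 729/4.

Outer integral (in θ): ∫_{0}^{π/2} (729/4) dθ = 729π/8.

Therefore ∬_D (9x^2 + 9y^2) dA = 729π/8.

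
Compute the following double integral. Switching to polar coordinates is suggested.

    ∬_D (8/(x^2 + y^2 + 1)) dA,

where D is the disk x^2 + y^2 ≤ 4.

The region D is 0 ≤ r ≤ 2, 0 ≤ θ ≤ 2π in polar coordinates, where x = r cos(θ), y = r sin(θ), and dA = r dr dθ.

Under the substitution, the integrand becomes 8/(r^2 + 1), so

    ∬_D (8/(x^2 + y^2 + 1)) dA = ∫_{0}^{2π} ∫_{0}^{2} (8/(r^2 + 1)) · r dr dθ.

Inner integral (in r): ∫_{0}^{2} (8/(r^2 + 1)) · r dr = log(625).

Outer integral (in θ): ∫_{0}^{2π} (log(625)) dθ = 8π log(5).

Therefore ∬_D (8/(x^2 + y^2 + 1)) dA = 8π log(5).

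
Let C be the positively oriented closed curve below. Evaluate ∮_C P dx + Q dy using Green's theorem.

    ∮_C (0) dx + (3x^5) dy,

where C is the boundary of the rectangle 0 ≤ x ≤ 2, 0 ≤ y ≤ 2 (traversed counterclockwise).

Green's theorem converts the closed line integral into a double integral over the enclosed region D:

    ∮_C P dx + Q dy = ∬_D (∂Q/∂x - ∂P/∂y) dA.

Here P = 0, Q = 3x^5, so

    ∂Q/∂x = 15x^4,    ∂P/∂y = 0,
    ∂Q/∂x - ∂P/∂y = 15x^4.

D is the region 0 ≤ x ≤ 2, 0 ≤ y ≤ 2. Evaluating the double integral:

    ∬_D (15x^4) dA = ∫_0^{2} ∫_0^{2} (15x^4) dy dx.

Inner (y from 0 to 2): 30x^4.
Outer (x from 0 to 2): 192.

Therefore ∮_C P dx + Q dy = 192.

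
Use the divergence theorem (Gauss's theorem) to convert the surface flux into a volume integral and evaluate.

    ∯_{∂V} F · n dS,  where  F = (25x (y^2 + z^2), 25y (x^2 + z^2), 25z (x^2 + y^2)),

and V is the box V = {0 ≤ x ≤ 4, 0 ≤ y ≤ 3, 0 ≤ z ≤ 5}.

By the divergence theorem,

    ∯_{∂V} F · n dS = ∭_V (∇ · F) dV.

Compute the divergence:
    ∇ · F = ∂F_x/∂x + ∂F_y/∂y + ∂F_z/∂z = 25y^2 + 25z^2 + 25x^2 + 25z^2 + 25x^2 + 25y^2 = 50x^2 + 50y^2 + 50z^2.

V is a rectangular box, so dV = dx dy dz with 0 ≤ x ≤ 4, 0 ≤ y ≤ 3, 0 ≤ z ≤ 5.

Integrate (50x^2 + 50y^2 + 50z^2) over V as an iterated integral:

    ∭_V (∇·F) dV = ∫_0^{4} ∫_0^{3} ∫_0^{5} (50x^2 + 50y^2 + 50z^2) dz dy dx.

Inner (z from 0 to 5): 250x^2 + 250y^2 + 6250/3.
Middle (y from 0 to 3): 750x^2 + 8500.
Outer (x from 0 to 4): 50000.

Therefore ∯_{∂V} F · n dS = 50000.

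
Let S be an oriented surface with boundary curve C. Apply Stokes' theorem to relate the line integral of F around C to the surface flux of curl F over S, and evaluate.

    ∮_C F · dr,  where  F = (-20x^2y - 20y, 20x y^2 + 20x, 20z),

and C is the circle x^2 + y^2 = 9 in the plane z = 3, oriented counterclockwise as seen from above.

Let S be the flat disk x^2 + y^2 ≤ 9 in the plane z = 3, with upward unit normal n̂ = ẑ. By Stokes' theorem,

    ∮_C F · dr = ∬_S (∇ × F) · n̂ dS = ∬_D (curl F)_z dA,

where D is the disk x^2 + y^2 ≤ 9.

Compute the curl of F = (-20x^2y - 20y, 20x y^2 + 20x, 20z):
    (∇ × F)_x = ∂F_z/∂y - ∂F_y/∂z = 0,
    (∇ × F)_y = ∂F_x/∂z - ∂F_z/∂x = 0,
    (∇ × F)_z = ∂F_y/∂x - ∂F_x/∂y = 20x^2 + 20y^2 + 40.

On z = 3, (curl F)_z = 20x^2 + 20y^2 + 40.

Convert to polar (x = r cos θ, y = r sin θ, dA = r dr dθ); the integrand becomes 20r^2 + 40, so

    ∬_D (curl F)_z dA = ∫_0^{2π} ∫_0^{3} (20r^2 + 40) · r dr dθ.

Inner (r from 0 to 3): 585.
Outer (θ from 0 to 2π): 1170π.

Therefore ∮_C F · dr = 1170π.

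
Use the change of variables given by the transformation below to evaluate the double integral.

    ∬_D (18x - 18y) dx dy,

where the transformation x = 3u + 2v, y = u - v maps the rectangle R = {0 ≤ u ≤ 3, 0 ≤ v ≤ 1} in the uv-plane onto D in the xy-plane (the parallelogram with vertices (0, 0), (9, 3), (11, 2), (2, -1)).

Compute the Jacobian determinant of (x, y) with respect to (u, v):

    ∂(x,y)/∂(u,v) = | 3  2 | = (3)(-1) - (2)(1) = -5.
                   | 1  -1 |

Its absolute value is |J| = 5 (the area scaling factor).

Substituting x = 3u + 2v, y = u - v into the integrand,

    18x - 18y → 36u + 54v,

so the integral becomes

    ∬_R (36u + 54v) · |J| du dv = ∫_0^3 ∫_0^1 (180u + 270v) dv du.

Inner (v): 180u + 135.
Outer (u): 1215.

Therefore ∬_D (18x - 18y) dx dy = 1215.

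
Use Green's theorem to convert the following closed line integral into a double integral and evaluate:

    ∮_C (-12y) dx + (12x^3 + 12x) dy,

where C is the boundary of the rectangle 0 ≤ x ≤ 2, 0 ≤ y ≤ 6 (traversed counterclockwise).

Green's theorem converts the closed line integral into a double integral over the enclosed region D:

    ∮_C P dx + Q dy = ∬_D (∂Q/∂x - ∂P/∂y) dA.

Here P = -12y, Q = 12x^3 + 12x, so

    ∂Q/∂x = 36x^2 + 12,    ∂P/∂y = -12,
    ∂Q/∂x - ∂P/∂y = 36x^2 + 24.

D is the region 0 ≤ x ≤ 2, 0 ≤ y ≤ 6. Evaluating the double integral:

    ∬_D (36x^2 + 24) dA = ∫_0^{2} ∫_0^{6} (36x^2 + 24) dy dx.

Inner (y from 0 to 6): 216x^2 + 144.
Outer (x from 0 to 2): 864.

Therefore ∮_C P dx + Q dy = 864.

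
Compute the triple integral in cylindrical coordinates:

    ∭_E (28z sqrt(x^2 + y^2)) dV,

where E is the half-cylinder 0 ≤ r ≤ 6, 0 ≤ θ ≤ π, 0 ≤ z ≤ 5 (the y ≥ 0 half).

In cylindrical coordinates, x = r cos(θ), y = r sin(θ), z = z, and dV = r dr dθ dz.

The integrand becomes 28r z, so

    ∭_E (28z sqrt(x^2 + y^2)) dV = ∫_{0}^{π} ∫_{0}^{6} ∫_{0}^{5} (28r z) · r dz dr dθ.

Inner (z): 350r^2.
Middle (r from 0 to 6): 25200.
Outer (θ): 25200π.

Therefore the triple integral equals 25200π.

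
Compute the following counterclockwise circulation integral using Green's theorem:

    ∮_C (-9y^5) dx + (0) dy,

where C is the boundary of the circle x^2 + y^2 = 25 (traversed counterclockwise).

Green's theorem converts the closed line integral into a double integral over the enclosed region D:

    ∮_C P dx + Q dy = ∬_D (∂Q/∂x - ∂P/∂y) dA.

Here P = -9y^5, Q = 0, so

    ∂Q/∂x = 0,    ∂P/∂y = -45y^4,
    ∂Q/∂x - ∂P/∂y = 45y^4.

D is the region x^2 + y^2 ≤ 25. Evaluating the double integral:

In polar coordinates (x = r cos θ, y = r sin θ, dA = r dr dθ) the integrand becomes 45r^4sin(θ)^4, so

    ∬_D (45y^4) dA = ∫_0^{2π} ∫_0^{5} (45r^4sin(θ)^4) · r dr dθ.

Inner (r from 0 to 5): 234375sin(θ)^4/2.
Outer (θ from 0 to 2π): 703125π/8.

Therefore ∮_C P dx + Q dy = 703125π/8.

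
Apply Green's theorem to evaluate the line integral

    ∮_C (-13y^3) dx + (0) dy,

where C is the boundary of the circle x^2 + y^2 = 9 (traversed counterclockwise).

Green's theorem converts the closed line integral into a double integral over the enclosed region D:

    ∮_C P dx + Q dy = ∬_D (∂Q/∂x - ∂P/∂y) dA.

Here P = -13y^3, Q = 0, so

    ∂Q/∂x = 0,    ∂P/∂y = -39y^2,
    ∂Q/∂x - ∂P/∂y = 39y^2.

D is the region x^2 + y^2 ≤ 9. Evaluating the double integral:

In polar coordinates (x = r cos θ, y = r sin θ, dA = r dr dθ) the integrand becomes 39r^2sin(θ)^2, so

    ∬_D (39y^2) dA = ∫_0^{2π} ∫_0^{3} (39r^2sin(θ)^2) · r dr dθ.

Inner (r from 0 to 3): 3159sin(θ)^2/4.
Outer (θ from 0 to 2π): 3159π/4.

Therefore ∮_C P dx + Q dy = 3159π/4.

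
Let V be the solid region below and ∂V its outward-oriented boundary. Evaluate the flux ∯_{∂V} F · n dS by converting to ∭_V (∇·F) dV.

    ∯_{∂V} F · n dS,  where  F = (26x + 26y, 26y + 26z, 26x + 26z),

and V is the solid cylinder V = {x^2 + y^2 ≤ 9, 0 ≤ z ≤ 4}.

By the divergence theorem,

    ∯_{∂V} F · n dS = ∭_V (∇ · F) dV.

Compute the divergence:
    ∇ · F = ∂F_x/∂x + ∂F_y/∂y + ∂F_z/∂z = 26 + 26 + 26 = 78.

In cylindrical coordinates, x = r cos(θ), y = r sin(θ), z = z, dV = r dr dθ dz, with 0 ≤ r ≤ 3, 0 ≤ θ ≤ 2π, 0 ≤ z ≤ 4.

The integrand, after substitution and multiplying by the volume element, becomes (78) · r, so

    ∭_V (∇·F) dV = ∫_0^{2π} ∫_0^{3} ∫_0^{4} (78) · r dz dr dθ.

Inner (z from 0 to 4): 312r.
Middle (r from 0 to 3): 1404.
Outer (θ from 0 to 2π): 2808π.

Therefore ∯_{∂V} F · n dS = 2808π.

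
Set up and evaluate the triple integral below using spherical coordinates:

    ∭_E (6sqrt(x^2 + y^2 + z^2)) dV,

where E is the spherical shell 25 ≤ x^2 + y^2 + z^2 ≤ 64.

In spherical coordinates, x = ρ sin(φ) cos(θ), y = ρ sin(φ) sin(θ), z = ρ cos(φ), and dV = ρ^2 sin(φ) dρ dφ dθ.

The integrand becomes 6ρ, so

    ∭_E (6sqrt(x^2 + y^2 + z^2)) dV = ∫_{0}^{2π} ∫_{0}^{π} ∫_{5}^{8} (6ρ) · ρ^2 sin(φ) dρ dφ dθ.

Inner (ρ): 10413sin(φ)/2.
Middle (φ): 10413.
Outer (θ): 20826π.

Therefore the triple integral equals 20826π.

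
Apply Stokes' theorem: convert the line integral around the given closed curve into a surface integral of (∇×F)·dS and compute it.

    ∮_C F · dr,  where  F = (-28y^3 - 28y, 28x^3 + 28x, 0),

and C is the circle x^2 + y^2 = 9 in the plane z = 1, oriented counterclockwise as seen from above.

Let S be the flat disk x^2 + y^2 ≤ 9 in the plane z = 1, with upward unit normal n̂ = ẑ. By Stokes' theorem,

    ∮_C F · dr = ∬_S (∇ × F) · n̂ dS = ∬_D (curl F)_z dA,

where D is the disk x^2 + y^2 ≤ 9.

Compute the curl of F = (-28y^3 - 28y, 28x^3 + 28x, 0):
    (∇ × F)_x = ∂F_z/∂y - ∂F_y/∂z = 0,
    (∇ × F)_y = ∂F_x/∂z - ∂F_z/∂x = 0,
    (∇ × F)_z = ∂F_y/∂x - ∂F_x/∂y = 84x^2 + 84y^2 + 56.

On z = 1, (curl F)_z = 84x^2 + 84y^2 + 56.

Convert to polar (x = r cos θ, y = r sin θ, dA = r dr dθ); the integrand becomes 84r^2 + 56, so

    ∬_D (curl F)_z dA = ∫_0^{2π} ∫_0^{3} (84r^2 + 56) · r dr dθ.

Inner (r from 0 to 3): 1953.
Outer (θ from 0 to 2π): 3906π.

Therefore ∮_C F · dr = 3906π.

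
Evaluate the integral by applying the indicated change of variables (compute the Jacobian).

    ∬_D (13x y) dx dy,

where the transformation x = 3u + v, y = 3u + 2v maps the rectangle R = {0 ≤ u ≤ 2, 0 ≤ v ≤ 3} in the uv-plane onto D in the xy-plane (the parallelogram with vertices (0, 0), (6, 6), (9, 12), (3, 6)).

Compute the Jacobian determinant of (x, y) with respect to (u, v):

    ∂(x,y)/∂(u,v) = | 3  1 | = (3)(2) - (1)(3) = 3.
                   | 3  2 |

Its absolute value is |J| = 3 (the area scaling factor).

Substituting x = 3u + v, y = 3u + 2v into the integrand,

    13x y → 117u^2 + 117u v + 26v^2,

so the integral becomes

    ∬_R (117u^2 + 117u v + 26v^2) · |J| du dv = ∫_0^2 ∫_0^3 (351u^2 + 351u v + 78v^2) dv du.

Inner (v): 1053u^2 + 3159u/2 + 702.
Outer (u): 7371.

Therefore ∬_D (13x y) dx dy = 7371.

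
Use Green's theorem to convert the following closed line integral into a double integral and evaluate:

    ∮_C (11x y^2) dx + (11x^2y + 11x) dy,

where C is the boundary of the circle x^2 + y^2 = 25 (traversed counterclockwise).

Green's theorem converts the closed line integral into a double integral over the enclosed region D:

    ∮_C P dx + Q dy = ∬_D (∂Q/∂x - ∂P/∂y) dA.

Here P = 11x y^2, Q = 11x^2y + 11x, so

    ∂Q/∂x = 22x y + 11,    ∂P/∂y = 22x y,
    ∂Q/∂x - ∂P/∂y = 11.

D is the region x^2 + y^2 ≤ 25. Evaluating the double integral:

In polar coordinates (x = r cos θ, y = r sin θ, dA = r dr dθ) the integrand becomes 11, so

    ∬_D (11) dA = ∫_0^{2π} ∫_0^{5} (11) · r dr dθ.

Inner (r from 0 to 5): 275/2.
Outer (θ from 0 to 2π): 275π.

Therefore ∮_C P dx + Q dy = 275π.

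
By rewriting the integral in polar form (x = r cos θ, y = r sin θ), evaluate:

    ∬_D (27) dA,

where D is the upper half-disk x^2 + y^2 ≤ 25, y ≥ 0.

The region D is 0 ≤ r ≤ 5, 0 ≤ θ ≤ π in polar coordinates, where x = r cos(θ), y = r sin(θ), and dA = r dr dθ.

Under the substitution, the integrand becomes 27, so

    ∬_D (27) dA = ∫_{0}^{π} ∫_{0}^{5} (27) · r dr dθ.

Inner integral (in r): ∫_{0}^{5} (27) · r dr = 675/2.

Outer integral (in θ): ∫_{0}^{π} (675/2) dθ = 675π/2.

Therefore ∬_D (27) dA = 675π/2.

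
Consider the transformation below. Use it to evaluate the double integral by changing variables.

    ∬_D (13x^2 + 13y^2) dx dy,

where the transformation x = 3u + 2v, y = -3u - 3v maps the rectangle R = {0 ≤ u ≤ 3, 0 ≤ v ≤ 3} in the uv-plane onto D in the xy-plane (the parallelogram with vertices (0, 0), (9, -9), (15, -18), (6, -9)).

Compute the Jacobian determinant of (x, y) with respect to (u, v):

    ∂(x,y)/∂(u,v) = | 3  2 | = (3)(-3) - (2)(-3) = -3.
                   | -3  -3 |

Its absolute value is |J| = 3 (the area scaling factor).

Substituting x = 3u + 2v, y = -3u - 3v into the integrand,

    13x^2 + 13y^2 → 234u^2 + 390u v + 169v^2,

so the integral becomes

    ∬_R (234u^2 + 390u v + 169v^2) · |J| du dv = ∫_0^3 ∫_0^3 (702u^2 + 1170u v + 507v^2) dv du.

Inner (v): 2106u^2 + 5265u + 4563.
Outer (u): 112671/2.

Therefore ∬_D (13x^2 + 13y^2) dx dy = 112671/2.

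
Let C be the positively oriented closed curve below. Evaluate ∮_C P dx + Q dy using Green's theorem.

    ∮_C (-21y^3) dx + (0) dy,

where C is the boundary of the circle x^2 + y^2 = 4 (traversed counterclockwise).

Green's theorem converts the closed line integral into a double integral over the enclosed region D:

    ∮_C P dx + Q dy = ∬_D (∂Q/∂x - ∂P/∂y) dA.

Here P = -21y^3, Q = 0, so

    ∂Q/∂x = 0,    ∂P/∂y = -63y^2,
    ∂Q/∂x - ∂P/∂y = 63y^2.

D is the region x^2 + y^2 ≤ 4. Evaluating the double integral:

In polar coordinates (x = r cos θ, y = r sin θ, dA = r dr dθ) the integrand becomes 63r^2sin(θ)^2, so

    ∬_D (63y^2) dA = ∫_0^{2π} ∫_0^{2} (63r^2sin(θ)^2) · r dr dθ.

Inner (r from 0 to 2): 252sin(θ)^2.
Outer (θ from 0 to 2π): 252π.

Therefore ∮_C P dx + Q dy = 252π.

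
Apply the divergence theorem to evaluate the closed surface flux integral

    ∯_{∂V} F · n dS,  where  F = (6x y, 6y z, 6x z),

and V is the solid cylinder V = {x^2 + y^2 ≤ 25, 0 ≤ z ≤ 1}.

By the divergence theorem,

    ∯_{∂V} F · n dS = ∭_V (∇ · F) dV.

Compute the divergence:
    ∇ · F = ∂F_x/∂x + ∂F_y/∂y + ∂F_z/∂z = 6y + 6z + 6x = 6x + 6y + 6z.

In cylindrical coordinates, x = r cos(θ), y = r sin(θ), z = z, dV = r dr dθ dz, with 0 ≤ r ≤ 5, 0 ≤ θ ≤ 2π, 0 ≤ z ≤ 1.

The integrand, after substitution and multiplying by the volume element, becomes (6sqrt(2)r sin(θ + π/4) + 6z) · r, so

    ∭_V (∇·F) dV = ∫_0^{2π} ∫_0^{5} ∫_0^{1} (6sqrt(2)r sin(θ + π/4) + 6z) · r dz dr dθ.

Inner (z from 0 to 1): 3r (2sqrt(2)r sin(θ + π/4) + 1).
Middle (r from 0 to 5): 250sqrt(2)sin(θ + π/4) + 75/2.
Outer (θ from 0 to 2π): 75π.

Therefore ∯_{∂V} F · n dS = 75π.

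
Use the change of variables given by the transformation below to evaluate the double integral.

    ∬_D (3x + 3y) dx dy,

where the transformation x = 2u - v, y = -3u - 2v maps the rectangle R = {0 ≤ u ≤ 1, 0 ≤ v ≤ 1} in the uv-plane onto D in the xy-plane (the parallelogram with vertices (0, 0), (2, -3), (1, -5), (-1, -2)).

Compute the Jacobian determinant of (x, y) with respect to (u, v):

    ∂(x,y)/∂(u,v) = | 2  -1 | = (2)(-2) - (-1)(-3) = -7.
                   | -3  -2 |

Its absolute value is |J| = 7 (the area scaling factor).

Substituting x = 2u - v, y = -3u - 2v into the integrand,

    3x + 3y → -3u - 9v,

so the integral becomes

    ∬_R (-3u - 9v) · |J| du dv = ∫_0^1 ∫_0^1 (-21u - 63v) dv du.

Inner (v): -21u - 63/2.
Outer (u): -42.

Therefore ∬_D (3x + 3y) dx dy = -42.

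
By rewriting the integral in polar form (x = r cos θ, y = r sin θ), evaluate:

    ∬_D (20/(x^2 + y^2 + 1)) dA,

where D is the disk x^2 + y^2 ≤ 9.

The region D is 0 ≤ r ≤ 3, 0 ≤ θ ≤ 2π in polar coordinates, where x = r cos(θ), y = r sin(θ), and dA = r dr dθ.

Under the substitution, the integrand becomes 20/(r^2 + 1), so

    ∬_D (20/(x^2 + y^2 + 1)) dA = ∫_{0}^{2π} ∫_{0}^{3} (20/(r^2 + 1)) · r dr dθ.

Inner integral (in r): ∫_{0}^{3} (20/(r^2 + 1)) · r dr = log(10000000000).

Outer integral (in θ): ∫_{0}^{2π} (log(10000000000)) dθ = 20π log(10).

Therefore ∬_D (20/(x^2 + y^2 + 1)) dA = 20π log(10).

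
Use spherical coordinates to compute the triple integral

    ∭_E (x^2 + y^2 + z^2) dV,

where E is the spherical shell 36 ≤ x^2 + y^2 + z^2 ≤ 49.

In spherical coordinates, x = ρ sin(φ) cos(θ), y = ρ sin(φ) sin(θ), z = ρ cos(φ), and dV = ρ^2 sin(φ) dρ dφ dθ.

The integrand becomes ρ^2, so

    ∭_E (x^2 + y^2 + z^2) dV = ∫_{0}^{2π} ∫_{0}^{π} ∫_{6}^{7} (ρ^2) · ρ^2 sin(φ) dρ dφ dθ.

Inner (ρ): 9031sin(φ)/5.
Middle (φ): 18062/5.
Outer (θ): 36124π/5.

Therefore the triple integral equals 36124π/5.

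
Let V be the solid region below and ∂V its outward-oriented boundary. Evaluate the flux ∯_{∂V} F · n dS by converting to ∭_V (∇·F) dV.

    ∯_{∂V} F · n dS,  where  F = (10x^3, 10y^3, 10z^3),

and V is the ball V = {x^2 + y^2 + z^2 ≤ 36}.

By the divergence theorem,

    ∯_{∂V} F · n dS = ∭_V (∇ · F) dV.

Compute the divergence:
    ∇ · F = ∂F_x/∂x + ∂F_y/∂y + ∂F_z/∂z = 30x^2 + 30y^2 + 30z^2.

In spherical coordinates, x = ρ sin(φ) cos(θ), y = ρ sin(φ) sin(θ), z = ρ cos(φ), dV = ρ^2 sin(φ) dρ dφ dθ, with 0 ≤ ρ ≤ 6, 0 ≤ φ ≤ π, 0 ≤ θ ≤ 2π.

The integrand, after substitution and multiplying by the volume element, becomes (30ρ^2) · ρ^2 sin(φ), so

    ∭_V (∇·F) dV = ∫_0^{2π} ∫_0^{π} ∫_0^{6} (30ρ^2) · ρ^2 sin(φ) dρ dφ dθ.

Inner (ρ from 0 to 6): 46656sin(φ).
Middle (φ from 0 to π): 93312.
Outer (θ from 0 to 2π): 186624π.

Therefore ∯_{∂V} F · n dS = 186624π.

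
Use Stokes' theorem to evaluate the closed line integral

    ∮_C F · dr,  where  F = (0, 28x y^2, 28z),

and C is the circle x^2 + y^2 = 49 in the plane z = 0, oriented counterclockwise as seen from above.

Let S be the flat disk x^2 + y^2 ≤ 49 in the plane z = 0, with upward unit normal n̂ = ẑ. By Stokes' theorem,

    ∮_C F · dr = ∬_S (∇ × F) · n̂ dS = ∬_D (curl F)_z dA,

where D is the disk x^2 + y^2 ≤ 49.

Compute the curl of F = (0, 28x y^2, 28z):
    (∇ × F)_x = ∂F_z/∂y - ∂F_y/∂z = 0,
    (∇ × F)_y = ∂F_x/∂z - ∂F_z/∂x = 0,
    (∇ × F)_z = ∂F_y/∂x - ∂F_x/∂y = 28y^2.

On z = 0, (curl F)_z = 28y^2.

Convert to polar (x = r cos θ, y = r sin θ, dA = r dr dθ); the integrand becomes 28r^2sin(θ)^2, so

    ∬_D (curl F)_z dA = ∫_0^{2π} ∫_0^{7} (28r^2sin(θ)^2) · r dr dθ.

Inner (r from 0 to 7): 16807sin(θ)^2.
Outer (θ from 0 to 2π): 16807π.

Therefore ∮_C F · dr = 16807π.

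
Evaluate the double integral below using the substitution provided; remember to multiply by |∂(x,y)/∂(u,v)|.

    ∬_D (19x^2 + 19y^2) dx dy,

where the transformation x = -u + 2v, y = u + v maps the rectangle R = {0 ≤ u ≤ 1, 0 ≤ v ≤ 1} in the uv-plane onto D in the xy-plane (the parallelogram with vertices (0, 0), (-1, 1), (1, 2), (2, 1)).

Compute the Jacobian determinant of (x, y) with respect to (u, v):

    ∂(x,y)/∂(u,v) = | -1  2 | = (-1)(1) - (2)(1) = -3.
                   | 1  1 |

Its absolute value is |J| = 3 (the area scaling factor).

Substituting x = -u + 2v, y = u + v into the integrand,

    19x^2 + 19y^2 → 38u^2 - 38u v + 95v^2,

so the integral becomes

    ∬_R (38u^2 - 38u v + 95v^2) · |J| du dv = ∫_0^1 ∫_0^1 (114u^2 - 114u v + 285v^2) dv du.

Inner (v): 114u^2 - 57u + 95.
Outer (u): 209/2.

Therefore ∬_D (19x^2 + 19y^2) dx dy = 209/2.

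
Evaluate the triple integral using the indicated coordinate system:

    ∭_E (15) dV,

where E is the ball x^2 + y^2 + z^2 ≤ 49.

In spherical coordinates, x = ρ sin(φ) cos(θ), y = ρ sin(φ) sin(θ), z = ρ cos(φ), and dV = ρ^2 sin(φ) dρ dφ dθ.

The integrand becomes 15, so

    ∭_E (15) dV = ∫_{0}^{2π} ∫_{0}^{π} ∫_{0}^{7} (15) · ρ^2 sin(φ) dρ dφ dθ.

Inner (ρ): 1715sin(φ).
Middle (φ): 3430.
Outer (θ): 6860π.

Therefore the triple integral equals 6860π.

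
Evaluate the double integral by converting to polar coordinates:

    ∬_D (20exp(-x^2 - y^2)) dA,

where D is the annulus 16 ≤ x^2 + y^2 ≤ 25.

The region D is 4 ≤ r ≤ 5, 0 ≤ θ ≤ 2π in polar coordinates, where x = r cos(θ), y = r sin(θ), and dA = r dr dθ.

Under the substitution, the integrand becomes 20exp(-r^2), so

    ∬_D (20exp(-x^2 - y^2)) dA = ∫_{0}^{2π} ∫_{4}^{5} (20exp(-r^2)) · r dr dθ.

Inner integral (in r): ∫_{4}^{5} (20exp(-r^2)) · r dr = -(10 - 10exp(9))exp(-25).

Outer integral (in θ): ∫_{0}^{2π} (-(10 - 10exp(9))exp(-25)) dθ = -20π (1 - exp(9))exp(-25).

Therefore ∬_D (20exp(-x^2 - y^2)) dA = -20π (1 - exp(9))exp(-25).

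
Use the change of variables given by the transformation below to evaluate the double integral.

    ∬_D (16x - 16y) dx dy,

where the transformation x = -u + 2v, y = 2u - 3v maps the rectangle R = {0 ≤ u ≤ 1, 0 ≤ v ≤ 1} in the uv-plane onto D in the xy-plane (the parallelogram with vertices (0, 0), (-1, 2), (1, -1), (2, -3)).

Compute the Jacobian determinant of (x, y) with respect to (u, v):

    ∂(x,y)/∂(u,v) = | -1  2 | = (-1)(-3) - (2)(2) = -1.
                   | 2  -3 |

Its absolute value is |J| = 1 (the area scaling factor).

Substituting x = -u + 2v, y = 2u - 3v into the integrand,

    16x - 16y → -48u + 80v,

so the integral becomes

    ∬_R (-48u + 80v) · |J| du dv = ∫_0^1 ∫_0^1 (-48u + 80v) dv du.

Inner (v): 40 - 48u.
Outer (u): 16.

Therefore ∬_D (16x - 16y) dx dy = 16.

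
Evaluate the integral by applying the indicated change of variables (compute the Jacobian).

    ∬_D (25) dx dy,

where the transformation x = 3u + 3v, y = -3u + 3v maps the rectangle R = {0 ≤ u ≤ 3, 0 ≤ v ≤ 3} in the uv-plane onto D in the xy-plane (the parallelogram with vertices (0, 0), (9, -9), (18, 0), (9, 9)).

Compute the Jacobian determinant of (x, y) with respect to (u, v):

    ∂(x,y)/∂(u,v) = | 3  3 | = (3)(3) - (3)(-3) = 18.
                   | -3  3 |

Its absolute value is |J| = 18 (the area scaling factor).

Substituting x = 3u + 3v, y = -3u + 3v into the integrand,

    25 → 25,

so the integral becomes

    ∬_R (25) · |J| du dv = ∫_0^3 ∫_0^3 (450) dv du.

Inner (v): 1350.
Outer (u): 4050.

Therefore ∬_D (25) dx dy = 4050.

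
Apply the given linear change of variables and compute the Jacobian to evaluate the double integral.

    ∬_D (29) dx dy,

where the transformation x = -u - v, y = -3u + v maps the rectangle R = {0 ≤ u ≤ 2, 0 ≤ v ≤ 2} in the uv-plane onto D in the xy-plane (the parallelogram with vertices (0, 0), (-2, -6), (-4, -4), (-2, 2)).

Compute the Jacobian determinant of (x, y) with respect to (u, v):

    ∂(x,y)/∂(u,v) = | -1  -1 | = (-1)(1) - (-1)(-3) = -4.
                   | -3  1 |

Its absolute value is |J| = 4 (the area scaling factor).

Substituting x = -u - v, y = -3u + v into the integrand,

    29 → 29,

so the integral becomes

    ∬_R (29) · |J| du dv = ∫_0^2 ∫_0^2 (116) dv du.

Inner (v): 232.
Outer (u): 464.

Therefore ∬_D (29) dx dy = 464.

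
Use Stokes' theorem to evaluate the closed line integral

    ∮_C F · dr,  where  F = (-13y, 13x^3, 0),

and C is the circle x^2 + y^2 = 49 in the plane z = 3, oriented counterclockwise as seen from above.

Let S be the flat disk x^2 + y^2 ≤ 49 in the plane z = 3, with upward unit normal n̂ = ẑ. By Stokes' theorem,

    ∮_C F · dr = ∬_S (∇ × F) · n̂ dS = ∬_D (curl F)_z dA,

where D is the disk x^2 + y^2 ≤ 49.

Compute the curl of F = (-13y, 13x^3, 0):
    (∇ × F)_x = ∂F_z/∂y - ∂F_y/∂z = 0,
    (∇ × F)_y = ∂F_x/∂z - ∂F_z/∂x = 0,
    (∇ × F)_z = ∂F_y/∂x - ∂F_x/∂y = 39x^2 + 13.

On z = 3, (curl F)_z = 39x^2 + 13.

Convert to polar (x = r cos θ, y = r sin θ, dA = r dr dθ); the integrand becomes 39r^2cos(θ)^2 + 13, so

    ∬_D (curl F)_z dA = ∫_0^{2π} ∫_0^{7} (39r^2cos(θ)^2 + 13) · r dr dθ.

Inner (r from 0 to 7): 93639cos(θ)^2/4 + 637/2.
Outer (θ from 0 to 2π): 96187π/4.

Therefore ∮_C F · dr = 96187π/4.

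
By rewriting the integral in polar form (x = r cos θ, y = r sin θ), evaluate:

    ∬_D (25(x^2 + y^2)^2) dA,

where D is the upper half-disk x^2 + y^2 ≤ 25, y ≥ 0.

The region D is 0 ≤ r ≤ 5, 0 ≤ θ ≤ π in polar coordinates, where x = r cos(θ), y = r sin(θ), and dA = r dr dθ.

Under the substitution, the integrand becomes 25r^4, so

    ∬_D (25(x^2 + y^2)^2) dA = ∫_{0}^{π} ∫_{0}^{5} (25r^4) · r dr dθ.

Inner integral (in r): ∫_{0}^{5} (25r^4) · r dr = 390625/6.

Outer integral (in θ): ∫_{0}^{π} (390625/6) dθ = 390625π/6.

Therefore ∬_D (25(x^2 + y^2)^2) dA = 390625π/6.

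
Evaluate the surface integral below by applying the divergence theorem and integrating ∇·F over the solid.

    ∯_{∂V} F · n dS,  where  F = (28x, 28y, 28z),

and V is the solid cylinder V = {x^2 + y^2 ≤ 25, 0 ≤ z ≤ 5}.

By the divergence theorem,

    ∯_{∂V} F · n dS = ∭_V (∇ · F) dV.

Compute the divergence:
    ∇ · F = ∂F_x/∂x + ∂F_y/∂y + ∂F_z/∂z = 28 + 28 + 28 = 84.

In cylindrical coordinates, x = r cos(θ), y = r sin(θ), z = z, dV = r dr dθ dz, with 0 ≤ r ≤ 5, 0 ≤ θ ≤ 2π, 0 ≤ z ≤ 5.

The integrand, after substitution and multiplying by the volume element, becomes (84) · r, so

    ∭_V (∇·F) dV = ∫_0^{2π} ∫_0^{5} ∫_0^{5} (84) · r dz dr dθ.

Inner (z from 0 to 5): 420r.
Middle (r from 0 to 5): 5250.
Outer (θ from 0 to 2π): 10500π.

Therefore ∯_{∂V} F · n dS = 10500π.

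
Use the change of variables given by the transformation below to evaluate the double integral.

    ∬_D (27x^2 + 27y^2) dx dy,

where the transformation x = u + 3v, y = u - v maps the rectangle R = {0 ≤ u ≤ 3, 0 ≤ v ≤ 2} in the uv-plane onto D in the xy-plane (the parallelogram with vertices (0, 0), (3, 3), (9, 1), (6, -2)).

Compute the Jacobian determinant of (x, y) with respect to (u, v):

    ∂(x,y)/∂(u,v) = | 1  3 | = (1)(-1) - (3)(1) = -4.
                   | 1  -1 |

Its absolute value is |J| = 4 (the area scaling factor).

Substituting x = u + 3v, y = u - v into the integrand,

    27x^2 + 27y^2 → 54u^2 + 108u v + 270v^2,

so the integral becomes

    ∬_R (54u^2 + 108u v + 270v^2) · |J| du dv = ∫_0^3 ∫_0^2 (216u^2 + 432u v + 1080v^2) dv du.

Inner (v): 432u^2 + 864u + 2880.
Outer (u): 16416.

Therefore ∬_D (27x^2 + 27y^2) dx dy = 16416.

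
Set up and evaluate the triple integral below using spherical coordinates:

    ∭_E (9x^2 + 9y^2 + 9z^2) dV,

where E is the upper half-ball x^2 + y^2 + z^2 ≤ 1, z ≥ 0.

In spherical coordinates, x = ρ sin(φ) cos(θ), y = ρ sin(φ) sin(θ), z = ρ cos(φ), and dV = ρ^2 sin(φ) dρ dφ dθ.

The integrand becomes 9ρ^2, so

    ∭_E (9x^2 + 9y^2 + 9z^2) dV = ∫_{0}^{2π} ∫_{0}^{π/2} ∫_{0}^{1} (9ρ^2) · ρ^2 sin(φ) dρ dφ dθ.

Inner (ρ): 9sin(φ)/5.
Middle (φ): 9/5.
Outer (θ): 18π/5.

Therefore the triple integral equals 18π/5.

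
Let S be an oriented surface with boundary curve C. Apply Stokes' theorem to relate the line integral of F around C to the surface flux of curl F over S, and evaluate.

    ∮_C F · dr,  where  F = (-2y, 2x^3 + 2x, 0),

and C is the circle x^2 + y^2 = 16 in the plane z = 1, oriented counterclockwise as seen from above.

Let S be the flat disk x^2 + y^2 ≤ 16 in the plane z = 1, with upward unit normal n̂ = ẑ. By Stokes' theorem,

    ∮_C F · dr = ∬_S (∇ × F) · n̂ dS = ∬_D (curl F)_z dA,

where D is the disk x^2 + y^2 ≤ 16.

Compute the curl of F = (-2y, 2x^3 + 2x, 0):
    (∇ × F)_x = ∂F_z/∂y - ∂F_y/∂z = 0,
    (∇ × F)_y = ∂F_x/∂z - ∂F_z/∂x = 0,
    (∇ × F)_z = ∂F_y/∂x - ∂F_x/∂y = 6x^2 + 4.

On z = 1, (curl F)_z = 6x^2 + 4.

Convert to polar (x = r cos θ, y = r sin θ, dA = r dr dθ); the integrand becomes 6r^2cos(θ)^2 + 4, so

    ∬_D (curl F)_z dA = ∫_0^{2π} ∫_0^{4} (6r^2cos(θ)^2 + 4) · r dr dθ.

Inner (r from 0 to 4): 384cos(θ)^2 + 32.
Outer (θ from 0 to 2π): 448π.

Therefore ∮_C F · dr = 448π.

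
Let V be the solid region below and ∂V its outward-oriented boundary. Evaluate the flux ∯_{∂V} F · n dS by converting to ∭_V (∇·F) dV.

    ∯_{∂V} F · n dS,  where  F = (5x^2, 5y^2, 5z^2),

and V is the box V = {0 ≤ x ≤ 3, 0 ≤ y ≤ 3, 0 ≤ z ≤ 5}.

By the divergence theorem,

    ∯_{∂V} F · n dS = ∭_V (∇ · F) dV.

Compute the divergence:
    ∇ · F = ∂F_x/∂x + ∂F_y/∂y + ∂F_z/∂z = 10x + 10y + 10z.

V is a rectangular box, so dV = dx dy dz with 0 ≤ x ≤ 3, 0 ≤ y ≤ 3, 0 ≤ z ≤ 5.

Integrate (10x + 10y + 10z) over V as an iterated integral:

    ∭_V (∇·F) dV = ∫_0^{3} ∫_0^{3} ∫_0^{5} (10x + 10y + 10z) dz dy dx.

Inner (z from 0 to 5): 50x + 50y + 125.
Middle (y from 0 to 3): 150x + 600.
Outer (x from 0 to 3): 2475.

Therefore ∯_{∂V} F · n dS = 2475.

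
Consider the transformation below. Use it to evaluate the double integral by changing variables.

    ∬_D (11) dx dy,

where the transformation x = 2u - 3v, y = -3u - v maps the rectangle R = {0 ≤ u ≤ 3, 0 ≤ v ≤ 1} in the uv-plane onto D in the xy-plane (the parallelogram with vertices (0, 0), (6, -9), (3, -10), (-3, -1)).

Compute the Jacobian determinant of (x, y) with respect to (u, v):

    ∂(x,y)/∂(u,v) = | 2  -3 | = (2)(-1) - (-3)(-3) = -11.
                   | -3  -1 |

Its absolute value is |J| = 11 (the area scaling factor).

Substituting x = 2u - 3v, y = -3u - v into the integrand,

    11 → 11,

so the integral becomes

    ∬_R (11) · |J| du dv = ∫_0^3 ∫_0^1 (121) dv du.

Inner (v): 121.
Outer (u): 363.

Therefore ∬_D (11) dx dy = 363.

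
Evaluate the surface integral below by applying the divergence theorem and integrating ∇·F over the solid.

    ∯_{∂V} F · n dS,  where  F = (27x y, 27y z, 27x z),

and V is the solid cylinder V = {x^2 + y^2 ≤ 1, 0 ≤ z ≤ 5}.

By the divergence theorem,

    ∯_{∂V} F · n dS = ∭_V (∇ · F) dV.

Compute the divergence:
    ∇ · F = ∂F_x/∂x + ∂F_y/∂y + ∂F_z/∂z = 27y + 27z + 27x = 27x + 27y + 27z.

In cylindrical coordinates, x = r cos(θ), y = r sin(θ), z = z, dV = r dr dθ dz, with 0 ≤ r ≤ 1, 0 ≤ θ ≤ 2π, 0 ≤ z ≤ 5.

The integrand, after substitution and multiplying by the volume element, becomes (27sqrt(2)r sin(θ + π/4) + 27z) · r, so

    ∭_V (∇·F) dV = ∫_0^{2π} ∫_0^{1} ∫_0^{5} (27sqrt(2)r sin(θ + π/4) + 27z) · r dz dr dθ.

Inner (z from 0 to 5): 135r (2sqrt(2)r sin(θ + π/4) + 5)/2.
Middle (r from 0 to 1): 45sqrt(2)sin(θ + π/4) + 675/4.
Outer (θ from 0 to 2π): 675π/2.

Therefore ∯_{∂V} F · n dS = 675π/2.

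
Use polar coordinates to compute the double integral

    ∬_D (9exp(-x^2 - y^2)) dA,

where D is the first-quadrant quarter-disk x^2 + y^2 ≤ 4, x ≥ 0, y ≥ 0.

The region D is 0 ≤ r ≤ 2, 0 ≤ θ ≤ π/2 in polar coordinates, where x = r cos(θ), y = r sin(θ), and dA = r dr dθ.

Under the substitution, the integrand becomes 9exp(-r^2), so

    ∬_D (9exp(-x^2 - y^2)) dA = ∫_{0}^{π/2} ∫_{0}^{2} (9exp(-r^2)) · r dr dθ.

Inner integral (in r): ∫_{0}^{2} (9exp(-r^2)) · r dr = 9/2 - 9exp(-4)/2.

Outer integral (in θ): ∫_{0}^{π/2} (9/2 - 9exp(-4)/2) dθ = -9π (1 - exp(4))exp(-4)/4.

Therefore ∬_D (9exp(-x^2 - y^2)) dA = -9π (1 - exp(4))exp(-4)/4.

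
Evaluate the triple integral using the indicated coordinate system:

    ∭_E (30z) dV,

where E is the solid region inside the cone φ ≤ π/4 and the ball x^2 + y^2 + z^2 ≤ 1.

In spherical coordinates, x = ρ sin(φ) cos(θ), y = ρ sin(φ) sin(θ), z = ρ cos(φ), and dV = ρ^2 sin(φ) dρ dφ dθ.

The integrand becomes 30ρ cos(φ), so

    ∭_E (30z) dV = ∫_{0}^{2π} ∫_{0}^{π/4} ∫_{0}^{1} (30ρ cos(φ)) · ρ^2 sin(φ) dρ dφ dθ.

Inner (ρ): 15sin(2φ)/4.
Middle (φ): 15/8.
Outer (θ): 15π/4.

Therefore the triple integral equals 15π/4.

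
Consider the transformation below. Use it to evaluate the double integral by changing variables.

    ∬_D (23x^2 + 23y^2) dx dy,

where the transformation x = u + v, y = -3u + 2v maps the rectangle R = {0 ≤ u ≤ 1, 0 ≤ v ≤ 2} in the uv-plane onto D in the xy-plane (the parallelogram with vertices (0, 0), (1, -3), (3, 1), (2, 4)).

Compute the Jacobian determinant of (x, y) with respect to (u, v):

    ∂(x,y)/∂(u,v) = | 1  1 | = (1)(2) - (1)(-3) = 5.
                   | -3  2 |

Its absolute value is |J| = 5 (the area scaling factor).

Substituting x = u + v, y = -3u + 2v into the integrand,

    23x^2 + 23y^2 → 230u^2 - 230u v + 115v^2,

so the integral becomes

    ∬_R (230u^2 - 230u v + 115v^2) · |J| du dv = ∫_0^1 ∫_0^2 (1150u^2 - 1150u v + 575v^2) dv du.

Inner (v): 2300u^2 - 2300u + 4600/3.
Outer (u): 1150.

Therefore ∬_D (23x^2 + 23y^2) dx dy = 1150.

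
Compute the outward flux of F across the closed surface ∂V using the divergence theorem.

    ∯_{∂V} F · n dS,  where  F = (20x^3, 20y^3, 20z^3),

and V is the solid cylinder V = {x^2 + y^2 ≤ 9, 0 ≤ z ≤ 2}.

By the divergence theorem,

    ∯_{∂V} F · n dS = ∭_V (∇ · F) dV.

Compute the divergence:
    ∇ · F = ∂F_x/∂x + ∂F_y/∂y + ∂F_z/∂z = 60x^2 + 60y^2 + 60z^2.

In cylindrical coordinates, x = r cos(θ), y = r sin(θ), z = z, dV = r dr dθ dz, with 0 ≤ r ≤ 3, 0 ≤ θ ≤ 2π, 0 ≤ z ≤ 2.

The integrand, after substitution and multiplying by the volume element, becomes (60r^2 + 60z^2) · r, so

    ∭_V (∇·F) dV = ∫_0^{2π} ∫_0^{3} ∫_0^{2} (60r^2 + 60z^2) · r dz dr dθ.

Inner (z from 0 to 2): 120r^3 + 160r.
Middle (r from 0 to 3): 3150.
Outer (θ from 0 to 2π): 6300π.

Therefore ∯_{∂V} F · n dS = 6300π.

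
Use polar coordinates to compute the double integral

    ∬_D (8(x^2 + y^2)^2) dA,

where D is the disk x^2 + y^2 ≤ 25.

The region D is 0 ≤ r ≤ 5, 0 ≤ θ ≤ 2π in polar coordinates, where x = r cos(θ), y = r sin(θ), and dA = r dr dθ.

Under the substitution, the integrand becomes 8r^4, so

    ∬_D (8(x^2 + y^2)^2) dA = ∫_{0}^{2π} ∫_{0}^{5} (8r^4) · r dr dθ.

Inner integral (in r): ∫_{0}^{5} (8r^4) · r dr = 62500/3.

Outer integral (in θ): ∫_{0}^{2π} (62500/3) dθ = 125000π/3.

Therefore ∬_D (8(x^2 + y^2)^2) dA = 125000π/3.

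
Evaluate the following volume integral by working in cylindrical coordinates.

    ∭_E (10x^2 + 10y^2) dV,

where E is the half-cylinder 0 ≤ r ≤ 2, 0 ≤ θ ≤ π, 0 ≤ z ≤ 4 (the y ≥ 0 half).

In cylindrical coordinates, x = r cos(θ), y = r sin(θ), z = z, and dV = r dr dθ dz.

The integrand becomes 10r^2, so

    ∭_E (10x^2 + 10y^2) dV = ∫_{0}^{π} ∫_{0}^{2} ∫_{0}^{4} (10r^2) · r dz dr dθ.

Inner (z): 40r^3.
Middle (r from 0 to 2): 160.
Outer (θ): 160π.

Therefore the triple integral equals 160π.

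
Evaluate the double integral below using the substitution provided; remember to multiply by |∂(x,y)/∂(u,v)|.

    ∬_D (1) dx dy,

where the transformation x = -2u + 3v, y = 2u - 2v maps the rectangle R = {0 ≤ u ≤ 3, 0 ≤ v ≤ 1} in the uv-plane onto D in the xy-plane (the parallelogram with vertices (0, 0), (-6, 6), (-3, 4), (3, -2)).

Compute the Jacobian determinant of (x, y) with respect to (u, v):

    ∂(x,y)/∂(u,v) = | -2  3 | = (-2)(-2) - (3)(2) = -2.
                   | 2  -2 |

Its absolute value is |J| = 2 (the area scaling factor).

Substituting x = -2u + 3v, y = 2u - 2v into the integrand,

    1 → 1,

so the integral becomes

    ∬_R (1) · |J| du dv = ∫_0^3 ∫_0^1 (2) dv du.

Inner (v): 2.
Outer (u): 6.

Therefore ∬_D (1) dx dy = 6.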